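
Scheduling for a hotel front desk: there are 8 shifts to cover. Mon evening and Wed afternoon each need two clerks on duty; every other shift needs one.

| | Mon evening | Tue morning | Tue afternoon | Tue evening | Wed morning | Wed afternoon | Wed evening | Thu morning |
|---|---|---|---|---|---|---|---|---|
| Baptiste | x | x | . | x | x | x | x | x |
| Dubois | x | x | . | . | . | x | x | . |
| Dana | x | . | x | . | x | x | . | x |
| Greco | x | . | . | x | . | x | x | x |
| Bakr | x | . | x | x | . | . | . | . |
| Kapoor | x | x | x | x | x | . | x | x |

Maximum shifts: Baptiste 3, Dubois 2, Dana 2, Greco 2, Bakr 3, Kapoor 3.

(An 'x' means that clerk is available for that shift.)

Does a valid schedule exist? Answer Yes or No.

One valid schedule: Mon evening→Greco+Bakr, Tue morning→Baptiste, Tue afternoon→Dana, Tue evening→Baptiste, Wed morning→Baptiste, Wed afternoon→Dubois+Greco, Wed evening→Dubois, Thu morning→Dana.
Loads: Baptiste 3/3, Dubois 2/2, Dana 2/2, Greco 2/2, Bakr 1/3, Kapoor 0/3 — all within limits.

Yes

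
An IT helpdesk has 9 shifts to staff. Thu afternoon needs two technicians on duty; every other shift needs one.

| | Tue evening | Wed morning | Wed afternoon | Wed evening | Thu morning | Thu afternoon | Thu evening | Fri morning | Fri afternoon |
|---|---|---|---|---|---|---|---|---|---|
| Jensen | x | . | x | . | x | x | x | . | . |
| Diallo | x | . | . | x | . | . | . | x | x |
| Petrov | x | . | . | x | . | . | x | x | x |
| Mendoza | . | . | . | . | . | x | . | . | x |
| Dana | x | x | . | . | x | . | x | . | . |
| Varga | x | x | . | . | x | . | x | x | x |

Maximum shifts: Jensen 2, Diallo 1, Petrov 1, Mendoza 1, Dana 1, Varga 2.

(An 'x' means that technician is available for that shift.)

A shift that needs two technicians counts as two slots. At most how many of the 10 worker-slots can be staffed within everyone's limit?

8

Total capacity across all technicians is 2+1+1+1+1+2 = 8, and 10 slots are needed, so at most 8 can be filled.
An assignment achieving 8: Wed morning→Dana, Wed afternoon→Jensen, Wed evening→Diallo, Thu morning→Varga, Thu afternoon→Jensen+Mendoza, Thu evening→Varga, Fri morning→Petrov.
Loads: Jensen 2/2, Diallo 1/1, Petrov 1/1, Mendoza 1/1, Dana 1/1, Varga 2/2.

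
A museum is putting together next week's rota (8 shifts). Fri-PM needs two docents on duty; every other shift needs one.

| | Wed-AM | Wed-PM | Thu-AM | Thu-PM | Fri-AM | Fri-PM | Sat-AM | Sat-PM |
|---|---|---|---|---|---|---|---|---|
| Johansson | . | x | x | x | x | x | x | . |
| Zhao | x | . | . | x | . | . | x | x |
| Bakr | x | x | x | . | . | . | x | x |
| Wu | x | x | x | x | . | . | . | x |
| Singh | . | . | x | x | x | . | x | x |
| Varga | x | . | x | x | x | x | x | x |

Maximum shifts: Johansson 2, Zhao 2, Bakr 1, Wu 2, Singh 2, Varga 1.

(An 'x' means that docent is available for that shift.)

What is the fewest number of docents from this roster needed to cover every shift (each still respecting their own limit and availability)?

9 slots to fill and no one can take more than 2, so at least ⌈9/2⌉ = 5 docents are needed.
Johansson, Zhao, Wu, Singh, and Varga alone can cover everything: Wed-AM→Zhao, Wed-PM→Johansson, Thu-AM→Wu, Thu-PM→Singh, Fri-AM→Singh, Fri-PM→Johansson+Varga, Sat-AM→Zhao, Sat-PM→Wu.

5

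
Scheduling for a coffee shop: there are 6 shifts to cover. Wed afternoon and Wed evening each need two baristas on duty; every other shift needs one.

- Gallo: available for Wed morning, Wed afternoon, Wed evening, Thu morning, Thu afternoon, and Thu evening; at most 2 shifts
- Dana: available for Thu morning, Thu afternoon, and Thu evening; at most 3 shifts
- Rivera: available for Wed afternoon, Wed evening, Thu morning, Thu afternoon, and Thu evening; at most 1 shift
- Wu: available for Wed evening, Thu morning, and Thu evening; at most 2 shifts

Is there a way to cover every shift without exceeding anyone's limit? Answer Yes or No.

Total capacity is 8 and 8 slots are needed, so capacity alone doesn't rule it out.
Shifts {Wed morning, Wed afternoon, Wed evening} need 5 worker-slots in total, but the baristas available for any of those shifts (Gallo, Rivera, and Wu) can supply at most 4 among them. So no valid schedule exists.

No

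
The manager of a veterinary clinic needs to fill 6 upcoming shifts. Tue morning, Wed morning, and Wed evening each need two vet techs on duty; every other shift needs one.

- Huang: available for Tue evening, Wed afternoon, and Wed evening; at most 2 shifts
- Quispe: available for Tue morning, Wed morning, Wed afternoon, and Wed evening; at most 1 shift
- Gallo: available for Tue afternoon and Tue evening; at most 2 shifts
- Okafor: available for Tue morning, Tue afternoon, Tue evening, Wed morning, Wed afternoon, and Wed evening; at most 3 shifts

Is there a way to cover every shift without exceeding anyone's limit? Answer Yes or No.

Shifts {Tue morning, Wed morning} need 4 worker-slots in total, but the vet techs available for any of those shifts (Quispe and Okafor) can supply at most 3 among them. So no valid schedule exists.

No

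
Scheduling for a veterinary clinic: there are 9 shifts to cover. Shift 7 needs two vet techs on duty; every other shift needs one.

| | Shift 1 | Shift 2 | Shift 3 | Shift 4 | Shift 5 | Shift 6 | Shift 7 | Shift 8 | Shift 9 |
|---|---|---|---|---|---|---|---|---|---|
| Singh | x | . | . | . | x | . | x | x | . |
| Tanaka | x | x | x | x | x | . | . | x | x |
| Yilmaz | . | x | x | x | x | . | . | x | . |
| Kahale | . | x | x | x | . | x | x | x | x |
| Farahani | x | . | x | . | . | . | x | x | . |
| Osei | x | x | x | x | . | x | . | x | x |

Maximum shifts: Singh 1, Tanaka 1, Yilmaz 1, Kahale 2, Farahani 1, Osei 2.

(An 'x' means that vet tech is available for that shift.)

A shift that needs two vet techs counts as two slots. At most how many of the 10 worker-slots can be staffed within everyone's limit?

8

Total capacity across all vet techs is 1+1+1+2+1+2 = 8, and 10 slots are needed, so at most 8 can be filled.
An assignment achieving 8: Shift 1→Osei, Shift 2→Yilmaz, Shift 4→Osei, Shift 5→Singh, Shift 6→Kahale, Shift 7→Kahale+Farahani, Shift 9→Tanaka.
Loads: Singh 1/1, Tanaka 1/1, Yilmaz 1/1, Kahale 2/2, Farahani 1/1, Osei 2/2.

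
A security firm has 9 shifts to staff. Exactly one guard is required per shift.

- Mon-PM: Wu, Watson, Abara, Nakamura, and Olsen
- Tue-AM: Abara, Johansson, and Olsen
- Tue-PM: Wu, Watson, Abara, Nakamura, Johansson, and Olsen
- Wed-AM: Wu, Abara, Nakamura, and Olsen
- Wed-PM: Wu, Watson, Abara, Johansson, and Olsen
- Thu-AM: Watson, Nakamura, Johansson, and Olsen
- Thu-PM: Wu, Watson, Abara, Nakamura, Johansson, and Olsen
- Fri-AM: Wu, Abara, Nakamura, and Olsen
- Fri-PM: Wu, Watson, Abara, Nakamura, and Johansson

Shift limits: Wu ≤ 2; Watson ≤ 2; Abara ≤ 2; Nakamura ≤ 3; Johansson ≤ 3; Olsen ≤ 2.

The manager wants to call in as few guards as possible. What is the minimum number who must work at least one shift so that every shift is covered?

9 slots to fill and no one can take more than 3, so at least ⌈9/3⌉ = 3 guards are needed.
Any 3 guards together have capacity at most 3+3+2 = 8 < 9 slots, so 3 can never suffice.
Wu, Watson, Abara, and Nakamura alone can cover everything: Mon-PM→Watson, Tue-AM→Abara, Tue-PM→Nakamura, Wed-AM→Wu, Wed-PM→Wu, Thu-AM→Watson, Thu-PM→Nakamura, Fri-AM→Abara, Fri-PM→Nakamura.

4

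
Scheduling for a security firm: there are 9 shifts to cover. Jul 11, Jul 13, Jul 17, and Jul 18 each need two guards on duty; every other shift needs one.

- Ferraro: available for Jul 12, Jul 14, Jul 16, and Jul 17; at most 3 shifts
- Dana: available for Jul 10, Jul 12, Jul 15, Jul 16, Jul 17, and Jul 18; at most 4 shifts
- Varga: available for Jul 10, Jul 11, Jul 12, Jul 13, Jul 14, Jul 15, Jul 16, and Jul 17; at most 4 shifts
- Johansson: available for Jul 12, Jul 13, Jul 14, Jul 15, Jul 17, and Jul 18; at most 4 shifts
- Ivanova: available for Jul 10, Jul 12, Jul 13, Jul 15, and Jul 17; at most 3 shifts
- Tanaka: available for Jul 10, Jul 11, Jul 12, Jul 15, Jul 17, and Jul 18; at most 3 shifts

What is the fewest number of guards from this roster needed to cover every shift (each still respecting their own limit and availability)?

13 slots to fill and no one can take more than 4, so at least ⌈13/4⌉ = 4 guards are needed.
Ferraro, Varga, Johansson, and Tanaka alone can cover everything: Jul 10→Varga, Jul 11→Varga+Tanaka, Jul 12→Ferraro, Jul 13→Varga+Johansson, Jul 14→Ferraro, Jul 15→Varga, Jul 16→Ferraro, Jul 17→Johansson+Tanaka, Jul 18→Johansson+Tanaka.

4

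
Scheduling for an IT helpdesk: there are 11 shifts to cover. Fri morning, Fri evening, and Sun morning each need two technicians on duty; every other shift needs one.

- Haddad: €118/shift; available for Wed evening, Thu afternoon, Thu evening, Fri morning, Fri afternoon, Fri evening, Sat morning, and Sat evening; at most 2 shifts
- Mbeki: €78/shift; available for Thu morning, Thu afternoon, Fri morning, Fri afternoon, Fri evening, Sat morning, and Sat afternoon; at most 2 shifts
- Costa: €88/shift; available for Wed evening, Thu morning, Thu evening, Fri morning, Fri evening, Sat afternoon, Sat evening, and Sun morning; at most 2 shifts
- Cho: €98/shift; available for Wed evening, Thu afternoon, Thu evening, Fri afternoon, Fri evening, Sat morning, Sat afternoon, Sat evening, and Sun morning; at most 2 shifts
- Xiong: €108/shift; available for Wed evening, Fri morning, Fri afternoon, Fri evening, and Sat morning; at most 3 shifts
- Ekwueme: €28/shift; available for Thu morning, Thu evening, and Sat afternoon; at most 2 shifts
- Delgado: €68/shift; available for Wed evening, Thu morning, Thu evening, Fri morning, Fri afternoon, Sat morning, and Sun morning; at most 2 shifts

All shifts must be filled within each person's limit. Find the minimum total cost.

Picking the cheapest available technician for each shift independently would cost €922, but that ignores the shift limits.
An optimal schedule: Wed evening→Delgado, Thu morning→Ekwueme, Thu afternoon→Mbeki, Thu evening→Cho, Fri morning→Xiong+Haddad, Fri afternoon→Mbeki, Fri evening→Cho+Xiong, Sat morning→Xiong, Sat afternoon→Ekwueme, Sat evening→Costa, Sun morning→Delgado+Costa.
Total: 68 + 28 + 78 + 98 + 108 + 118 + 78 + 98 + 108 + 108 + 28 + 88 + 68 + 88 = €1162.

€1162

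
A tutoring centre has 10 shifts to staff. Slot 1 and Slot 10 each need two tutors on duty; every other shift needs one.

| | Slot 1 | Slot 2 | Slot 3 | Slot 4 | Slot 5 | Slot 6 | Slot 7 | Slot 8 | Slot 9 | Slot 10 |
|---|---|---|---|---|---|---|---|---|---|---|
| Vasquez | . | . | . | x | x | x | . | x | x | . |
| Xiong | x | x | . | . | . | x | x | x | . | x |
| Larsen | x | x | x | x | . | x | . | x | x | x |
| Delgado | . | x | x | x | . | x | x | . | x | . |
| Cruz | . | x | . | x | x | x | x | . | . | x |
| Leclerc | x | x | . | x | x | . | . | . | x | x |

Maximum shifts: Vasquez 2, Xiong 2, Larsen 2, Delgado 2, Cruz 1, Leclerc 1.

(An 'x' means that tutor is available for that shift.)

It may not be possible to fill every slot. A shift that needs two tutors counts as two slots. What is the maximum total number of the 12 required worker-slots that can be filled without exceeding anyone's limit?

Total capacity across all tutors is 2+2+2+2+1+1 = 10, and 12 slots are needed, so at most 10 can be filled.
An assignment achieving 10: Slot 1→Xiong+Larsen, Slot 2→Delgado, Slot 3→Larsen, Slot 5→Vasquez, Slot 7→Xiong, Slot 8→Vasquez, Slot 9→Delgado, Slot 10→Cruz+Leclerc.
Loads: Vasquez 2/2, Xiong 2/2, Larsen 2/2, Delgado 2/2, Cruz 1/1, Leclerc 1/1.

10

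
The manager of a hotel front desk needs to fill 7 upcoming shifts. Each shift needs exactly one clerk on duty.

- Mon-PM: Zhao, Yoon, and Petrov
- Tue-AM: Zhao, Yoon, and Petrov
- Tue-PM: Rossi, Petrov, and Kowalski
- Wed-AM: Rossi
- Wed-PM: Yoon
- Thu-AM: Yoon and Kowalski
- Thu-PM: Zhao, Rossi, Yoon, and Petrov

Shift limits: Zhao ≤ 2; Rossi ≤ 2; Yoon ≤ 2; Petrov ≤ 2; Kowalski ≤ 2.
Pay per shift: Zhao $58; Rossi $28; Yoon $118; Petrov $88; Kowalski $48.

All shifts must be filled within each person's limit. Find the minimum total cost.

Wed-AM can only be covered by Rossi, so that assignment is forced.
Wed-PM can only be covered by Yoon, so that assignment is forced.
Picking the cheapest available clerk for each shift independently would cost $366, but that ignores the shift limits.
An optimal schedule: Mon-PM→Zhao, Tue-AM→Zhao, Tue-PM→Kowalski, Wed-AM→Rossi, Wed-PM→Yoon, Thu-AM→Kowalski, Thu-PM→Rossi.
Total: 58 + 58 + 48 + 28 + 118 + 48 + 28 = $386.

$386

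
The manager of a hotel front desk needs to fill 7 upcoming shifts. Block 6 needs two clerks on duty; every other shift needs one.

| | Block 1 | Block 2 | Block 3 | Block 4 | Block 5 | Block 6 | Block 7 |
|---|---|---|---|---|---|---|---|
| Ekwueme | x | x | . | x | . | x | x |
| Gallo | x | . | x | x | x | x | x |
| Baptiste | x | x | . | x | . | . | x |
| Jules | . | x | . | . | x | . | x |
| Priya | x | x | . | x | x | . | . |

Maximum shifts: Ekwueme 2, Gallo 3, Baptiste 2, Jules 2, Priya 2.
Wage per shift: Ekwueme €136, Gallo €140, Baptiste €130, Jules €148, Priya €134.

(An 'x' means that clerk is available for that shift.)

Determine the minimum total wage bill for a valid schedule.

Block 3 can only be covered by Gallo, so that assignment is forced.
Block 6 can only be covered by Ekwueme and Gallo, so that assignment is forced.
Picking the cheapest available clerk for each shift independently would cost €1070, but that ignores the shift limits.
An optimal schedule: Block 1→Baptiste, Block 2→Baptiste, Block 3→Gallo, Block 4→Priya, Block 5→Priya, Block 6→Ekwueme+Gallo, Block 7→Ekwueme.
Total: 130 + 130 + 140 + 134 + 134 + 136 + 140 + 136 = €1080.

€1080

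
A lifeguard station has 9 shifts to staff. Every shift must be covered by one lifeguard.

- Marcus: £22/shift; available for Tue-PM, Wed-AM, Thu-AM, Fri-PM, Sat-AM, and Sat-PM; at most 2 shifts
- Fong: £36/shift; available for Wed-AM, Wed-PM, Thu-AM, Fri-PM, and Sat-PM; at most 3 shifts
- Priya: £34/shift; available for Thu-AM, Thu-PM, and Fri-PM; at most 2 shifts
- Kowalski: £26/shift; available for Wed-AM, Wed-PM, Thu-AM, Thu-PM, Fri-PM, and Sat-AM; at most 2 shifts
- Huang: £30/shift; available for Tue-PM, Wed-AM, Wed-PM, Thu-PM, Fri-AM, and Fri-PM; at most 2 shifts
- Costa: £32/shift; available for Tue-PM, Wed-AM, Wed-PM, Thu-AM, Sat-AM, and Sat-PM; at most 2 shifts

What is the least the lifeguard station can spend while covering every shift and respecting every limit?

£254

Fri-AM can only be covered by Huang, so that assignment is forced.
Picking the cheapest available lifeguard for each shift independently would cost £214, but that ignores the shift limits.
An optimal schedule: Tue-PM→Marcus, Wed-AM→Huang, Wed-PM→Kowalski, Thu-AM→Costa, Thu-PM→Kowalski, Fri-AM→Huang, Fri-PM→Priya, Sat-AM→Marcus, Sat-PM→Costa.
Total: 22 + 30 + 26 + 32 + 26 + 30 + 34 + 22 + 32 = £254.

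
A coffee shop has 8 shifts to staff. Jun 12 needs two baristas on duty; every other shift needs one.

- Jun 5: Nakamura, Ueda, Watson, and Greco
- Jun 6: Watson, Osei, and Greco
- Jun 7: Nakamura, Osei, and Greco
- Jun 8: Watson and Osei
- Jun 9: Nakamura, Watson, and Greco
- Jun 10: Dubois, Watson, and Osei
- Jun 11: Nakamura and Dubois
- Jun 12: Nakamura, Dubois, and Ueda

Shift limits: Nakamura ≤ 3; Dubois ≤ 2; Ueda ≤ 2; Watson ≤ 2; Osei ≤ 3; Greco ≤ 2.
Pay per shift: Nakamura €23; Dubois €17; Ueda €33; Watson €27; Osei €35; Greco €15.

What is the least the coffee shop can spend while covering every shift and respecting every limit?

Picking the cheapest available barista for each shift independently would cost €161, but that ignores the shift limits.
An optimal schedule: Jun 5→Nakamura, Jun 6→Greco, Jun 7→Greco, Jun 8→Watson, Jun 9→Nakamura, Jun 10→Watson, Jun 11→Dubois, Jun 12→Dubois+Nakamura.
Total: 23 + 15 + 15 + 27 + 23 + 27 + 17 + 17 + 23 = €187.

€187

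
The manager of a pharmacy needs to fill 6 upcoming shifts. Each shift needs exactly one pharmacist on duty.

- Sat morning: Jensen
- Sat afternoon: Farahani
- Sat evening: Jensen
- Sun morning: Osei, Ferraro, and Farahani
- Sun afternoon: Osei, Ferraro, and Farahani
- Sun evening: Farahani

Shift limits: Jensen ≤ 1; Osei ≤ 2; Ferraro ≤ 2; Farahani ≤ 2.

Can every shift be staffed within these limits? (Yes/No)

No

Total capacity is 7 and 6 slots are needed, so capacity alone doesn't rule it out.
Shifts {Sat morning, Sat evening} need 2 worker-slots in total, but the pharmacists available for any of those shifts (Jensen) can supply at most 1 among them. So no valid schedule exists.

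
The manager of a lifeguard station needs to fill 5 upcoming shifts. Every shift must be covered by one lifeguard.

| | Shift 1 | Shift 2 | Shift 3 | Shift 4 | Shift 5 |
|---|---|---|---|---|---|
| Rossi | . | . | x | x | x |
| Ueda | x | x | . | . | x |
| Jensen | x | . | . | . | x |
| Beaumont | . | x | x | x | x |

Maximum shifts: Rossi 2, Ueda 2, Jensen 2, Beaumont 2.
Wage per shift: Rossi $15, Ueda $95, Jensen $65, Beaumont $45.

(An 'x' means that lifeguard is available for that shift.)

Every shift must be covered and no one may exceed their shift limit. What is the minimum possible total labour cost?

Picking the cheapest available lifeguard for each shift independently would cost $155, but that ignores the shift limits.
An optimal schedule: Shift 1→Jensen, Shift 2→Beaumont, Shift 3→Rossi, Shift 4→Rossi, Shift 5→Beaumont.
Total: 65 + 45 + 15 + 15 + 45 = $185.

$185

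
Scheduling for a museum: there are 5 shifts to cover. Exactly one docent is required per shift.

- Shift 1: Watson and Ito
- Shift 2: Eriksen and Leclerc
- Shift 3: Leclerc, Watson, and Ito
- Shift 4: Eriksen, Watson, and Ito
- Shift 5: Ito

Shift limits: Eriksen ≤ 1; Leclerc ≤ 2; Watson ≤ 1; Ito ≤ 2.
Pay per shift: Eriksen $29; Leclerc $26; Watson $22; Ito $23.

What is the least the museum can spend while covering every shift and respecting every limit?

$120

Shift 5 can only be covered by Ito, so that assignment is forced.
Picking the cheapest available docent for each shift independently would cost $115, but that ignores the shift limits.
An optimal schedule: Shift 1→Watson, Shift 2→Leclerc, Shift 3→Leclerc, Shift 4→Ito, Shift 5→Ito.
Total: 22 + 26 + 26 + 23 + 23 = $120.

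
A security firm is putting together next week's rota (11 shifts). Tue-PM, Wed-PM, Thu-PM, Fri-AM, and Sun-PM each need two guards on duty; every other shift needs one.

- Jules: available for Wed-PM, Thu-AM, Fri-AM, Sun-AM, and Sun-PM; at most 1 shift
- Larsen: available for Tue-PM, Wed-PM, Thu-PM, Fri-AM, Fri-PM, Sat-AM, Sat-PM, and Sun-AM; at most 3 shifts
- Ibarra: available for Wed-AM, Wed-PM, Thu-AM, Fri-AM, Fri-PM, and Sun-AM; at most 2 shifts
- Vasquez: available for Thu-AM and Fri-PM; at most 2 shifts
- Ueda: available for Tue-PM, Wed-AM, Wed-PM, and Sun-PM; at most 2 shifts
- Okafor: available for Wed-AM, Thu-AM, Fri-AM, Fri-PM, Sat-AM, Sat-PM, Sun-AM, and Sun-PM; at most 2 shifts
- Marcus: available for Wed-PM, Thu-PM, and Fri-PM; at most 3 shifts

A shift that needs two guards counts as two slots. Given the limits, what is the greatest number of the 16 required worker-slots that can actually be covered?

14

Total capacity across all guards is 1+3+2+2+2+2+3 = 15, and 16 slots are needed, so at most 15 can be filled.
An assignment achieving 14: Tue-PM→Larsen+Ueda, Wed-AM→Ibarra, Wed-PM→Marcus, Thu-AM→Vasquez, Thu-PM→Larsen+Marcus, Fri-AM→Ibarra+Okafor, Fri-PM→Vasquez, Sat-AM→Larsen, Sat-PM→Okafor, Sun-PM→Jules+Ueda.
Loads: Jules 1/1, Larsen 3/3, Ibarra 2/2, Vasquez 2/2, Ueda 2/2, Okafor 2/2, Marcus 2/3.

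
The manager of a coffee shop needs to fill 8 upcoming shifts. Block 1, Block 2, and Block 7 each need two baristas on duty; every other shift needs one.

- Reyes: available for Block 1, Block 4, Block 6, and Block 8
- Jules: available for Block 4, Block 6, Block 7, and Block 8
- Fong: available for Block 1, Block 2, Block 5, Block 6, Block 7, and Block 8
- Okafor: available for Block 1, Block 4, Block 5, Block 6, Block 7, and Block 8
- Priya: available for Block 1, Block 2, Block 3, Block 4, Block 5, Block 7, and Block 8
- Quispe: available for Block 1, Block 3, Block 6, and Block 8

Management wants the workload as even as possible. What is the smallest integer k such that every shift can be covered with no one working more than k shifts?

2

With 6 baristas and 11 worker-slots to fill, someone must work at least ⌈11/6⌉ = 2 shifts, so k ≥ 2.
k = 2 works: Block 1→Okafor+Quispe, Block 2→Fong+Priya, Block 3→Priya, Block 4→Reyes, Block 5→Fong, Block 6→Reyes, Block 7→Jules+Okafor, Block 8→Jules.
Loads: Reyes 2, Jules 2, Fong 2, Okafor 2, Priya 2, Quispe 1 — all ≤ 2.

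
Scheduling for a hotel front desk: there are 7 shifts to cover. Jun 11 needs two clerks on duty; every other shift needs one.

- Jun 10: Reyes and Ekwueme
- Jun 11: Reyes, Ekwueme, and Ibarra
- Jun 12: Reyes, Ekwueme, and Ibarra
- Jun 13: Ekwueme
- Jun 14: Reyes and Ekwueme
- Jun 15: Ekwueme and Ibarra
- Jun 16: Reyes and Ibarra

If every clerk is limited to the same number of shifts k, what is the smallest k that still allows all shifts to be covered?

With 3 clerks and 8 worker-slots to fill, someone must work at least ⌈8/3⌉ = 3 shifts, so k ≥ 3.
k = 3 works: Jun 10→Reyes, Jun 11→Ekwueme+Ibarra, Jun 12→Ibarra, Jun 13→Ekwueme, Jun 14→Reyes, Jun 15→Ekwueme, Jun 16→Reyes.
Loads: Reyes 3, Ekwueme 3, Ibarra 2 — all ≤ 3.

3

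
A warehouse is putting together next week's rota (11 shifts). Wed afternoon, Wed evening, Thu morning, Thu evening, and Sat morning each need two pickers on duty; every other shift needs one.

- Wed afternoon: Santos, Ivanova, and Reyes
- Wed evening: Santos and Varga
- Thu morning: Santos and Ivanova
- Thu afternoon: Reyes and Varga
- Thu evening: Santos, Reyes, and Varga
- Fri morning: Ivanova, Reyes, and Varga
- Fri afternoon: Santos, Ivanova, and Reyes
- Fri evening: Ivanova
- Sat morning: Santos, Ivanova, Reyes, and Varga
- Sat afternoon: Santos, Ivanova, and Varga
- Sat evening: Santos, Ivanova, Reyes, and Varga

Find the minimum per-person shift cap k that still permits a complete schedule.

4

With 4 pickers and 16 worker-slots to fill, someone must work at least ⌈16/4⌉ = 4 shifts, so k ≥ 4.
k = 4 works: Wed afternoon→Santos+Ivanova, Wed evening→Santos+Varga, Thu morning→Santos+Ivanova, Thu afternoon→Reyes, Thu evening→Santos+Reyes, Fri morning→Ivanova, Fri afternoon→Reyes, Fri evening→Ivanova, Sat morning→Reyes+Varga, Sat afternoon→Varga, Sat evening→Varga.
Loads: Santos 4, Ivanova 4, Reyes 4, Varga 4 — all ≤ 4.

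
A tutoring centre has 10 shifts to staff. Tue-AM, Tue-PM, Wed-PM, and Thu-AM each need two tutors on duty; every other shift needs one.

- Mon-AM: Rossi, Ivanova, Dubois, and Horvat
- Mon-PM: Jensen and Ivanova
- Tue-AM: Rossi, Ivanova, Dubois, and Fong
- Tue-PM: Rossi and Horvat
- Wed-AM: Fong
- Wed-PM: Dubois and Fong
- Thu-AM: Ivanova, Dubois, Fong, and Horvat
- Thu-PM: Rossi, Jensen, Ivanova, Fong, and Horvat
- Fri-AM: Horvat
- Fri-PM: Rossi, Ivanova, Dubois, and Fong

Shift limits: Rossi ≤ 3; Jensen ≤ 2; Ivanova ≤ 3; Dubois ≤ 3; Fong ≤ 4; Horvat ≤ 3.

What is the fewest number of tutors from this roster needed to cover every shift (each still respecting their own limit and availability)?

14 slots to fill and no one can take more than 4, so at least ⌈14/4⌉ = 4 tutors are needed.
Any 4 tutors together have capacity at most 4+3+3+3 = 13 < 14 slots, so 4 can never suffice.
Rossi, Jensen, Dubois, Fong, and Horvat alone can cover everything: Mon-AM→Rossi, Mon-PM→Jensen, Tue-AM→Rossi+Dubois, Tue-PM→Rossi+Horvat, Wed-AM→Fong, Wed-PM→Dubois+Fong, Thu-AM→Dubois+Fong, Thu-PM→Jensen, Fri-AM→Horvat, Fri-PM→Fong.

5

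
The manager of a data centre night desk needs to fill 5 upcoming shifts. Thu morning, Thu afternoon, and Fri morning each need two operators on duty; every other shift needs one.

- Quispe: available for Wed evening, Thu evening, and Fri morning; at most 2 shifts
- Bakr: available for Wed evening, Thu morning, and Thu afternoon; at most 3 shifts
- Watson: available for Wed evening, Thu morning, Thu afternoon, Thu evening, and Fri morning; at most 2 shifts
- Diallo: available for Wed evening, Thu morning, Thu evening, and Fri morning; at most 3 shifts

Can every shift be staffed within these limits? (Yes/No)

Thu afternoon can only be covered by Bakr and Watson, so that assignment is forced.
One valid schedule: Wed evening→Bakr, Thu morning→Bakr+Watson, Thu afternoon→Bakr+Watson, Thu evening→Quispe, Fri morning→Quispe+Diallo.
Loads: Quispe 2/2, Bakr 3/3, Watson 2/2, Diallo 1/3 — all within limits.

Yes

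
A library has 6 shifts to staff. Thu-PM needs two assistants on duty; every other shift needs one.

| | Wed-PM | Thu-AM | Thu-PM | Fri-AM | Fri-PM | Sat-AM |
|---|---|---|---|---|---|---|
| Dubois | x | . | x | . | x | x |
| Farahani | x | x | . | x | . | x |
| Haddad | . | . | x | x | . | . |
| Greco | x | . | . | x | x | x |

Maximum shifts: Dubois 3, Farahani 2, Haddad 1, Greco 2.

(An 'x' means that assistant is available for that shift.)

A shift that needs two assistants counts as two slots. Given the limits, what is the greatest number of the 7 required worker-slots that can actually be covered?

7

Total capacity across all assistants is 3+2+1+2 = 8, and 7 slots are needed, so at most 7 can be filled.
An assignment achieving 7: Wed-PM→Dubois, Thu-AM→Farahani, Thu-PM→Dubois+Haddad, Fri-AM→Farahani, Fri-PM→Dubois, Sat-AM→Greco.
Loads: Dubois 3/3, Farahani 2/2, Haddad 1/1, Greco 1/2.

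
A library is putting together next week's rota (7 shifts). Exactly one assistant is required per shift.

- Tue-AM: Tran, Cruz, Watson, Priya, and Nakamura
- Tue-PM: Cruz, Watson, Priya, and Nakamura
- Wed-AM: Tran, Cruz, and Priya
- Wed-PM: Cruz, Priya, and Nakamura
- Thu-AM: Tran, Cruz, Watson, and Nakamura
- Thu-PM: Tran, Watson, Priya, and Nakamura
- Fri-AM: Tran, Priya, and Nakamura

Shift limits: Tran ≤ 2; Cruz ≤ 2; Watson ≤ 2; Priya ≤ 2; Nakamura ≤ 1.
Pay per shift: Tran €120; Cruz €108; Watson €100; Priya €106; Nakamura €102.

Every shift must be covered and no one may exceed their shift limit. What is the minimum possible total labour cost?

Picking the cheapest available assistant for each shift independently would cost €710, but that ignores the shift limits.
An optimal schedule: Tue-AM→Cruz, Tue-PM→Watson, Wed-AM→Priya, Wed-PM→Nakamura, Thu-AM→Cruz, Thu-PM→Watson, Fri-AM→Priya.
Total: 108 + 100 + 106 + 102 + 108 + 100 + 106 = €730.

€730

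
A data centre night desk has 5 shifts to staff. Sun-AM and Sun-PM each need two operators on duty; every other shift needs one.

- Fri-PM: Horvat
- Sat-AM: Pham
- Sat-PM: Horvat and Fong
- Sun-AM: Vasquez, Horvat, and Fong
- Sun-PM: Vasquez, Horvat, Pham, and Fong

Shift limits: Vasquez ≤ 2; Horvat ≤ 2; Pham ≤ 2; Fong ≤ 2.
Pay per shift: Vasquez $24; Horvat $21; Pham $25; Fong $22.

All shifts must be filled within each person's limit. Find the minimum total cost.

Fri-PM can only be covered by Horvat, so that assignment is forced.
Sat-AM can only be covered by Pham, so that assignment is forced.
Picking the cheapest available operator for each shift independently would cost $153, but that ignores the shift limits.
An optimal schedule: Fri-PM→Horvat, Sat-AM→Pham, Sat-PM→Horvat, Sun-AM→Fong+Vasquez, Sun-PM→Fong+Vasquez.
Total: 21 + 25 + 21 + 22 + 24 + 22 + 24 = $159.

$159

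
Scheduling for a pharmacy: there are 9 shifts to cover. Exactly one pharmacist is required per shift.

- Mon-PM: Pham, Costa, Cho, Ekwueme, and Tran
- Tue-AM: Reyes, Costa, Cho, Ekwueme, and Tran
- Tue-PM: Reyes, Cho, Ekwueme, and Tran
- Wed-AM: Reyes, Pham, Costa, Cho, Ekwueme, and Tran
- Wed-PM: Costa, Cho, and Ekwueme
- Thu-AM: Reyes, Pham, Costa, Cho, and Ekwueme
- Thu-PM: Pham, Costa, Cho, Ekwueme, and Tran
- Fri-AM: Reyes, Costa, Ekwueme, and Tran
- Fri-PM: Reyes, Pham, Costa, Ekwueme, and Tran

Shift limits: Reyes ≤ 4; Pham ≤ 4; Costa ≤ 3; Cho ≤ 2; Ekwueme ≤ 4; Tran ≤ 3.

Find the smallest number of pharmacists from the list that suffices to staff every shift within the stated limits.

9 slots to fill and no one can take more than 4, so at least ⌈9/4⌉ = 3 pharmacists are needed.
Reyes, Pham, and Costa alone can cover everything: Mon-PM→Pham, Tue-AM→Reyes, Tue-PM→Reyes, Wed-AM→Reyes, Wed-PM→Costa, Thu-AM→Pham, Thu-PM→Pham, Fri-AM→Reyes, Fri-PM→Pham.

3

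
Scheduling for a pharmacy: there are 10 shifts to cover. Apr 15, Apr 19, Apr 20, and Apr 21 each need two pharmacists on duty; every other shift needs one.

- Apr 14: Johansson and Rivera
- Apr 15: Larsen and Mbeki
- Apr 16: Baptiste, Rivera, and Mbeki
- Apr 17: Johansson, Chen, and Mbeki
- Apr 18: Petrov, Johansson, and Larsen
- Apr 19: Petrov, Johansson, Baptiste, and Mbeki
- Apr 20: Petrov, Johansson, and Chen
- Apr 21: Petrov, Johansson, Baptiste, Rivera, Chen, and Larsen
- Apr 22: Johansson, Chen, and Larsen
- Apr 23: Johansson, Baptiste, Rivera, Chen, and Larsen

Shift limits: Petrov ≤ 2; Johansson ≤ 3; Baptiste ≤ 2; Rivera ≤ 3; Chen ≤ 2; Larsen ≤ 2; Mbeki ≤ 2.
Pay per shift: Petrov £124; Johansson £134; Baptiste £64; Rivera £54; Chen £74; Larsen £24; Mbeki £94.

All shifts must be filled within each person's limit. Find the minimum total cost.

£1056

Apr 15 can only be covered by Larsen and Mbeki, so that assignment is forced.
Picking the cheapest available pharmacist for each shift independently would cost £806, but that ignores the shift limits.
An optimal schedule: Apr 14→Rivera, Apr 15→Larsen+Mbeki, Apr 16→Rivera, Apr 17→Chen, Apr 18→Larsen, Apr 19→Baptiste+Mbeki, Apr 20→Chen+Petrov, Apr 21→Baptiste+Petrov, Apr 22→Johansson, Apr 23→Rivera.
Total: 54 + 24 + 94 + 54 + 74 + 24 + 64 + 94 + 74 + 124 + 64 + 124 + 134 + 54 = £1056.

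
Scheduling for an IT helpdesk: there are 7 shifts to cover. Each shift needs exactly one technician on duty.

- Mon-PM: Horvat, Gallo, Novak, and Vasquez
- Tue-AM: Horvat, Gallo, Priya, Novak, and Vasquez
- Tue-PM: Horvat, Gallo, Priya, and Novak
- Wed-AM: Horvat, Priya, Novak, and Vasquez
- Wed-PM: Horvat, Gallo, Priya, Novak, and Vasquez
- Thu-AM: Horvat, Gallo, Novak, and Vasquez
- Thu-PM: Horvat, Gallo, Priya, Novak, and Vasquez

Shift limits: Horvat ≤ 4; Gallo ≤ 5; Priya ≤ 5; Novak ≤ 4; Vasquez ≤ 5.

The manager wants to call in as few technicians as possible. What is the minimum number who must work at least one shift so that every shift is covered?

2

7 slots to fill and no one can take more than 5, so at least ⌈7/5⌉ = 2 technicians are needed.
Horvat and Gallo alone can cover everything: Mon-PM→Horvat, Tue-AM→Horvat, Tue-PM→Horvat, Wed-AM→Horvat, Wed-PM→Gallo, Thu-AM→Gallo, Thu-PM→Gallo.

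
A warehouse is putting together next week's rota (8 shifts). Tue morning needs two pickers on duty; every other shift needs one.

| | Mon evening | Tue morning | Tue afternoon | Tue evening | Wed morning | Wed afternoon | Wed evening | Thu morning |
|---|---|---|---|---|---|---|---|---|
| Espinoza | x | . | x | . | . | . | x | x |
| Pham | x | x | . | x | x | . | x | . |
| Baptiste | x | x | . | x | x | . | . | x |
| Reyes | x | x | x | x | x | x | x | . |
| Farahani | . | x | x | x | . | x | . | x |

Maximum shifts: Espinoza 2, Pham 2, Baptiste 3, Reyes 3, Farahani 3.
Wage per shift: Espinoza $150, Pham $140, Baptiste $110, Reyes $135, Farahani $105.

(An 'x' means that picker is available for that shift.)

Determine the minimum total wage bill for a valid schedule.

$1050

Picking the cheapest available picker for each shift independently would cost $990, but that ignores the shift limits.
An optimal schedule: Mon evening→Baptiste, Tue morning→Baptiste+Reyes, Tue afternoon→Farahani, Tue evening→Reyes, Wed morning→Baptiste, Wed afternoon→Farahani, Wed evening→Reyes, Thu morning→Farahani.
Total: 110 + 110 + 135 + 105 + 135 + 110 + 105 + 135 + 105 = $1050.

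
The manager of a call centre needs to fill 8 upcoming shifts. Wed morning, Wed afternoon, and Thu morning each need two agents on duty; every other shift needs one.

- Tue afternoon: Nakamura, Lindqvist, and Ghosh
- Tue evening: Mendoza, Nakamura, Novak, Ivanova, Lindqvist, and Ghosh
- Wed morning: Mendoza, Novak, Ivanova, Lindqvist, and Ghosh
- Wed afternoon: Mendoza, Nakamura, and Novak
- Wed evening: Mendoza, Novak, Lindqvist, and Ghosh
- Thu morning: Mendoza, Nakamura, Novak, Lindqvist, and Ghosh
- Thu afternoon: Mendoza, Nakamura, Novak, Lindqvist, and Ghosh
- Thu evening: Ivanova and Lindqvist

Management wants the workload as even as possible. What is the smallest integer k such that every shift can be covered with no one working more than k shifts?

With 6 agents and 11 worker-slots to fill, someone must work at least ⌈11/6⌉ = 2 shifts, so k ≥ 2.
k = 2 works: Tue afternoon→Nakamura, Tue evening→Novak, Wed morning→Ivanova+Lindqvist, Wed afternoon→Mendoza+Nakamura, Wed evening→Mendoza, Thu morning→Lindqvist+Ghosh, Thu afternoon→Novak, Thu evening→Ivanova.
Loads: Mendoza 2, Nakamura 2, Novak 2, Ivanova 2, Lindqvist 2, Ghosh 1 — all ≤ 2.

2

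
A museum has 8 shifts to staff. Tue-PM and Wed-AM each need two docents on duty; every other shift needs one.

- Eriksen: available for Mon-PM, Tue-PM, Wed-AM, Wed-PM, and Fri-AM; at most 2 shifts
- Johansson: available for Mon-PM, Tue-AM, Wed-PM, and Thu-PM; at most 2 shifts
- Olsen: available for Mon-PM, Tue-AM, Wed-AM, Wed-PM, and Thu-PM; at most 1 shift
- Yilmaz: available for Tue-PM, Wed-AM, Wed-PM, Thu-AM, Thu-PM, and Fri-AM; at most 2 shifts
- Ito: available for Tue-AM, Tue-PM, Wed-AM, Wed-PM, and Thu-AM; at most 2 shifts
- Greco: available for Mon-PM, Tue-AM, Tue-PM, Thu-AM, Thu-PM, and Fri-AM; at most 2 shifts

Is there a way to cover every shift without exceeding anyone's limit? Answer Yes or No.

One valid schedule: Mon-PM→Eriksen, Tue-AM→Johansson, Tue-PM→Ito+Greco, Wed-AM→Yilmaz+Ito, Wed-PM→Olsen, Thu-AM→Yilmaz, Thu-PM→Johansson, Fri-AM→Eriksen.
Loads: Eriksen 2/2, Johansson 2/2, Olsen 1/1, Yilmaz 2/2, Ito 2/2, Greco 1/2 — all within limits.

Yes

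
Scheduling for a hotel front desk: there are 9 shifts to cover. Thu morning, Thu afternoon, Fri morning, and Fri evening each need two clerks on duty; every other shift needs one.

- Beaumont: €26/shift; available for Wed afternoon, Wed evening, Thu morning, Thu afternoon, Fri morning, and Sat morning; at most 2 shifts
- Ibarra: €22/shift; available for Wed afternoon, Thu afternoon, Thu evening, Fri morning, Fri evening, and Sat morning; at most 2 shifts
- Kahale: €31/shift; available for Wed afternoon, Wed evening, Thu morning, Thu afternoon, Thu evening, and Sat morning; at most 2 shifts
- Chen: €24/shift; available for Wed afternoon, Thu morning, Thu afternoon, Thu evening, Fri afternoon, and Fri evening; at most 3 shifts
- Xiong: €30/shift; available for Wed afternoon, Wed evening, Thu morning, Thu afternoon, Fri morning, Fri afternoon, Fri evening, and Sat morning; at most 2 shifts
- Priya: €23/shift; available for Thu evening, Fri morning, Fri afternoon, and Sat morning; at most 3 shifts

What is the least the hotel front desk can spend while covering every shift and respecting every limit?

Picking the cheapest available clerk for each shift independently would cost €302, but that ignores the shift limits.
An optimal schedule: Wed afternoon→Chen, Wed evening→Beaumont, Thu morning→Chen+Beaumont, Thu afternoon→Xiong+Kahale, Thu evening→Ibarra, Fri morning→Priya+Xiong, Fri afternoon→Priya, Fri evening→Ibarra+Chen, Sat morning→Priya.
Total: 24 + 26 + 24 + 26 + 30 + 31 + 22 + 23 + 30 + 23 + 22 + 24 + 23 = €328.

€328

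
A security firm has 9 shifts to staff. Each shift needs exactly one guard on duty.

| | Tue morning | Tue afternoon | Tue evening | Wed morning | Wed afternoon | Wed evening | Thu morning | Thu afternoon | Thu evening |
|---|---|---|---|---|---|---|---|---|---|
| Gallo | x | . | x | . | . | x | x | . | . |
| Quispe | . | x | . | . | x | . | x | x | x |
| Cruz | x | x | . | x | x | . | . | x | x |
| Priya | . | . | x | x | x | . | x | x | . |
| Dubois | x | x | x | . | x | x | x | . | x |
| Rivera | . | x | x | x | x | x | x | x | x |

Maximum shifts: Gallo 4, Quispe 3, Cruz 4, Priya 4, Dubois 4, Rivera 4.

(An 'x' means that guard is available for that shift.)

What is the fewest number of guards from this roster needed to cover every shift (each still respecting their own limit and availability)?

3

9 slots to fill and no one can take more than 4, so at least ⌈9/4⌉ = 3 guards are needed.
Gallo, Quispe, and Cruz alone can cover everything: Tue morning→Gallo, Tue afternoon→Quispe, Tue evening→Gallo, Wed morning→Cruz, Wed afternoon→Quispe, Wed evening→Gallo, Thu morning→Gallo, Thu afternoon→Quispe, Thu evening→Cruz.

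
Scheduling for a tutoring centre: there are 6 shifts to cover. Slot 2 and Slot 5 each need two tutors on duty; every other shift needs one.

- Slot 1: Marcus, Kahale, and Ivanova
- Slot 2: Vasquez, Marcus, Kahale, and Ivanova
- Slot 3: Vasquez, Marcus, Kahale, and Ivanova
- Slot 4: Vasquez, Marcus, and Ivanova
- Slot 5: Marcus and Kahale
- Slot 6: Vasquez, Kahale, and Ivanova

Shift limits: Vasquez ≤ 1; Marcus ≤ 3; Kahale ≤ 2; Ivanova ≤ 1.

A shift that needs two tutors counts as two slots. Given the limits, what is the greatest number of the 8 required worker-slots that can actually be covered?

7

Total capacity across all tutors is 1+3+2+1 = 7, and 8 slots are needed, so at most 7 can be filled.
An assignment achieving 7: Slot 1→Marcus, Slot 2→Marcus+Ivanova, Slot 4→Vasquez, Slot 5→Marcus+Kahale, Slot 6→Kahale.
Loads: Vasquez 1/1, Marcus 3/3, Kahale 2/2, Ivanova 1/1.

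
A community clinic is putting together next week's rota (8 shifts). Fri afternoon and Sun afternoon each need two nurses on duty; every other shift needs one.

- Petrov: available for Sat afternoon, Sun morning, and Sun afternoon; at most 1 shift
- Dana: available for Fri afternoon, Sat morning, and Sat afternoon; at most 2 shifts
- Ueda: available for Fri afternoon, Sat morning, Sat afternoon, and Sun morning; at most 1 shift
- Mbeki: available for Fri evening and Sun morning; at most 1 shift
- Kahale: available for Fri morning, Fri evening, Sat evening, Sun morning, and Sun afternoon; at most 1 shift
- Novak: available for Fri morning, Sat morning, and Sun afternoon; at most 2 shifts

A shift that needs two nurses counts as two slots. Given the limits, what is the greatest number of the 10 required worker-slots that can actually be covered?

Total capacity across all nurses is 1+2+1+1+1+2 = 8, and 10 slots are needed, so at most 8 can be filled.
An assignment achieving 8: Fri morning→Novak, Fri afternoon→Dana+Ueda, Fri evening→Mbeki, Sat morning→Dana, Sat afternoon→Petrov, Sat evening→Kahale, Sun afternoon→Novak.
Loads: Petrov 1/1, Dana 2/2, Ueda 1/1, Mbeki 1/1, Kahale 1/1, Novak 2/2.

8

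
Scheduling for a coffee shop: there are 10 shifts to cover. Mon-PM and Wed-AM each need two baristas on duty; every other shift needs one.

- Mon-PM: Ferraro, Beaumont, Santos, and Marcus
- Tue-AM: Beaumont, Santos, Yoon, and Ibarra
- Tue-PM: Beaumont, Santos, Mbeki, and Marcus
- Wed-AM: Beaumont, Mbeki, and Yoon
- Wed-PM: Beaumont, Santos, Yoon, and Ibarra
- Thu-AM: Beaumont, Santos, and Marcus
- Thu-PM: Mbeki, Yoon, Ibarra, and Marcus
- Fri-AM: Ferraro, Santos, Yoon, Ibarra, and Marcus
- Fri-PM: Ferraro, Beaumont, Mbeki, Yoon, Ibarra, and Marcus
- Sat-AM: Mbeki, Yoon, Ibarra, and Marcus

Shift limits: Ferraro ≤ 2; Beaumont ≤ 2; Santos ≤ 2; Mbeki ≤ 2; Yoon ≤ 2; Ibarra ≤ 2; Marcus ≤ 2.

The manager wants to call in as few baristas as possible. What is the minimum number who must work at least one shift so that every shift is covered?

12 slots to fill and no one can take more than 2, so at least ⌈12/2⌉ = 6 baristas are needed.
Ferraro, Beaumont, Santos, Mbeki, Yoon, and Ibarra alone can cover everything: Mon-PM→Ferraro+Beaumont, Tue-AM→Santos, Tue-PM→Santos, Wed-AM→Mbeki+Yoon, Wed-PM→Ibarra, Thu-AM→Beaumont, Thu-PM→Mbeki, Fri-AM→Ferraro, Fri-PM→Ibarra, Sat-AM→Yoon.

6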